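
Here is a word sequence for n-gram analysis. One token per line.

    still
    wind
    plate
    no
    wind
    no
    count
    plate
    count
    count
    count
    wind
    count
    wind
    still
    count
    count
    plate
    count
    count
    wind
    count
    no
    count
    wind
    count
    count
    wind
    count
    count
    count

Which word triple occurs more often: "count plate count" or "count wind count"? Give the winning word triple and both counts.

"count plate count": 2 occurrences
"count wind count": 4 occurrences

"count wind count" (4 vs 2)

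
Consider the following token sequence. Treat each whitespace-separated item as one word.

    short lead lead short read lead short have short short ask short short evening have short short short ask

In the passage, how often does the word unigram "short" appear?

Scanning the 19 tokens for "short":
  position 1: short
  position 4: short
  position 7: short
  position 9: short
  position 10: short
  position 12: short
  position 13: short
  position 16: short
  position 17: short
  position 18: short

10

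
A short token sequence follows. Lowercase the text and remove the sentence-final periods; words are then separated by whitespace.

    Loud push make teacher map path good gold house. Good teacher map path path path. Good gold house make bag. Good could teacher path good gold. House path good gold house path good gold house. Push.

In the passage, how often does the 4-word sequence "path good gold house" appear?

Scanning the 33 overlapping 4-gram windows for "path good gold house":
  position 6–9: path good gold house
  position 15–18: path good gold house
  position 24–27: path good gold house
  position 28–31: path good gold house
  position 32–35: path good gold house

5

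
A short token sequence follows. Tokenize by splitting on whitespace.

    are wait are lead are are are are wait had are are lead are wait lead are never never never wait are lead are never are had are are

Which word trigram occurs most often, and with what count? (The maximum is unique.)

"are lead are", 3 times

Trigram frequencies (highest first):
  are lead are: 3
  wait are lead: 2
  are are are: 2
  had are are: 2
  lead are never: 2
  are wait are: 1
  … (15 more, each ≤ 1)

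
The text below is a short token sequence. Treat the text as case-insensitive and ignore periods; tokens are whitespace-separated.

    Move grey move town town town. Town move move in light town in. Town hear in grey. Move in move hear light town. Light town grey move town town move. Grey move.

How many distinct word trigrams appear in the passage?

32 tokens → 30 trigram windows in total.
Repeated trigrams (each contributes count−1 duplicates):
  grey move town: 2
  move grey move: 2
  move town town: 2
  town town move: 2
  town town town: 2
5 duplicate windows → 30 − 5 = 25 distinct.

25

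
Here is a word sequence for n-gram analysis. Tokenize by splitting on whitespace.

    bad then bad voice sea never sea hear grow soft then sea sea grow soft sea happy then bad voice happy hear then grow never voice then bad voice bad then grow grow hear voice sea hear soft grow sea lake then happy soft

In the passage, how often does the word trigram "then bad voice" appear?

Scanning the 42 overlapping trigram windows for "then bad voice":
  position 2–4: then bad voice
  position 18–20: then bad voice
  position 27–29: then bad voice

3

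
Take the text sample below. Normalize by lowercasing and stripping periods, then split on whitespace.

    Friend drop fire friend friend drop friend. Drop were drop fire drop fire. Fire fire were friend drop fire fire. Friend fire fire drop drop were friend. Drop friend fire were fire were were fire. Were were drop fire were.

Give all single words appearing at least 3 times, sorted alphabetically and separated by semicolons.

drop; fire; friend; were

Unigram counts meeting the condition (at least 3 times):
  drop: 10
  fire: 13
  friend: 8
  were: 9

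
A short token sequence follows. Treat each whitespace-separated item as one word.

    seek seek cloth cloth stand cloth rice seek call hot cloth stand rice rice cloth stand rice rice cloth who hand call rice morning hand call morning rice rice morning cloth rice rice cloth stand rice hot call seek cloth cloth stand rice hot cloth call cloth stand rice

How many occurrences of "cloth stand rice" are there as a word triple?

5

Scanning the 47 overlapping trigram windows for "cloth stand rice":
  position 11–13: cloth stand rice
  position 15–17: cloth stand rice
  position 34–36: cloth stand rice
  position 41–43: cloth stand rice
  position 47–49: cloth stand rice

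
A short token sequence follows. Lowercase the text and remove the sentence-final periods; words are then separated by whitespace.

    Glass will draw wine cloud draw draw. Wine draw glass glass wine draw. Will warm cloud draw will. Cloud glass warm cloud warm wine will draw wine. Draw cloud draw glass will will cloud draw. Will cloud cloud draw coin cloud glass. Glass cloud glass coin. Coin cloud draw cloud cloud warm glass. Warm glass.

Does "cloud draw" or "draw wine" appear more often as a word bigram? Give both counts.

"cloud draw": 6 occurrences
"draw wine": 3 occurrences

"cloud draw" (6 vs 3)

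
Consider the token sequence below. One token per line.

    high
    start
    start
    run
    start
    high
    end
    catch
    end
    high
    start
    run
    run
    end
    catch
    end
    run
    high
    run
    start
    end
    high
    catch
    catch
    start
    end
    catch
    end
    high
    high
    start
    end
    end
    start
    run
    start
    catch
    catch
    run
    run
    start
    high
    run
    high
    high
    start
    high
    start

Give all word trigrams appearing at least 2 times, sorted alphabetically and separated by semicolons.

Trigram counts meeting the condition (at least 2 times):
  catch end high: 2
  end catch end: 3
  high high start: 2
  run start high: 2
  start run start: 2

catch end high; end catch end; high high start; run start high; start run start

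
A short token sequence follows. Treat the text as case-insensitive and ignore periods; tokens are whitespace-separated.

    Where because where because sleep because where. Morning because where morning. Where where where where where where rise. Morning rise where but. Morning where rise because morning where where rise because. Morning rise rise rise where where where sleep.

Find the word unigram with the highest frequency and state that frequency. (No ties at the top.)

"where", 17 times

Unigram frequencies (highest first):
  where: 17
  rise: 7
  because: 6
  morning: 6
  sleep: 2
  but: 1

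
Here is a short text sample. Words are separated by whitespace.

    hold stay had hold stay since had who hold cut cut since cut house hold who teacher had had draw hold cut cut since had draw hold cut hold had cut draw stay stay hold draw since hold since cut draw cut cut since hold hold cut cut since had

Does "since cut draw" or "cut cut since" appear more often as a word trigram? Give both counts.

"since cut draw": 1 occurrence
"cut cut since": 4 occurrences

"cut cut since" (4 vs 1)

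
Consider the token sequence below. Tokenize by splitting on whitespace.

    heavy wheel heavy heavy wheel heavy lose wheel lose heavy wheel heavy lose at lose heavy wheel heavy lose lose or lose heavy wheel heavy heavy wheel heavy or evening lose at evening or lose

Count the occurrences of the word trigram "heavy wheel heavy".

Scanning the 33 overlapping trigram windows for "heavy wheel heavy":
  position 1–3: heavy wheel heavy
  position 4–6: heavy wheel heavy
  position 10–12: heavy wheel heavy
  position 16–18: heavy wheel heavy
  position 23–25: heavy wheel heavy
  position 26–28: heavy wheel heavy

6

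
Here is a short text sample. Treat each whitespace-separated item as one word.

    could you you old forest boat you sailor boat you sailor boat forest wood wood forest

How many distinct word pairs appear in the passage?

12

16 tokens → 15 bigram windows in total.
Repeated bigrams (each contributes count−1 duplicates):
  boat you: 2
  sailor boat: 2
  you sailor: 2
3 duplicate windows → 15 − 3 = 12 distinct.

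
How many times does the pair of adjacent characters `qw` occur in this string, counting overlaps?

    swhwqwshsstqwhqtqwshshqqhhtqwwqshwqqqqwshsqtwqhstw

5

Sliding a length-2 window over the 50 characters (49 positions):
  position 5–6: qw
  position 12–13: qw
  position 17–18: qw
  position 28–29: qw
  position 38–39: qw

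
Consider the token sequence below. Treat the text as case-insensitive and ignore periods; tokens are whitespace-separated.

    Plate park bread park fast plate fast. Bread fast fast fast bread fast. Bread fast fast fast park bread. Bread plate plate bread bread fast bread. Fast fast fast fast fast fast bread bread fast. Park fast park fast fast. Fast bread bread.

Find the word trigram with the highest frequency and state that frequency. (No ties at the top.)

Trigram frequencies (highest first):
  fast fast fast: 7
  fast bread fast: 4
  bread fast fast: 3
  fast fast bread: 3
  bread fast bread: 2
  bread bread fast: 2
  … (18 more, each ≤ 2)

"fast fast fast", 7 times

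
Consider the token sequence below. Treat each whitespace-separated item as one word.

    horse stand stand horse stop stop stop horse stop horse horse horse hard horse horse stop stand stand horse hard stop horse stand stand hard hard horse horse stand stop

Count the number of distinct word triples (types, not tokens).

30 tokens → 28 trigram windows in total.
Repeated trigrams (each contributes count−1 duplicates):
  hard horse horse: 2
  horse stand stand: 2
  stand stand horse: 2
3 duplicate windows → 28 − 3 = 25 distinct.

25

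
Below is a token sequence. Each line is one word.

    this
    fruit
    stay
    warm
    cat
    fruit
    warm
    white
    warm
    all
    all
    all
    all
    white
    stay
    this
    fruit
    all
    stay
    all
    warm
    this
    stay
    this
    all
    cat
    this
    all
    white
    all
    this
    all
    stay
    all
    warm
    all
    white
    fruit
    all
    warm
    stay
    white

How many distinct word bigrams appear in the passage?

27

42 tokens → 41 bigram windows in total.
Repeated bigrams (each contributes count−1 duplicates):
  all all: 3
  all warm: 3
  all white: 3
  this all: 3
  all stay: 2
  fruit all: 2
  stay all: 2
  stay this: 2
  … (2 more repeated)
14 duplicate windows → 41 − 14 = 27 distinct.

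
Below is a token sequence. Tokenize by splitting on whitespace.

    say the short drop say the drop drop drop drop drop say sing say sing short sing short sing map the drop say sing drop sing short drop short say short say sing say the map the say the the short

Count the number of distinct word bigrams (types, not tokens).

20

41 tokens → 40 bigram windows in total.
Repeated bigrams (each contributes count−1 duplicates):
  drop drop: 4
  say sing: 4
  say the: 4
  drop say: 3
  sing short: 3
  map the: 2
  short drop: 2
  short say: 2
  … (4 more repeated)
20 duplicate windows → 40 − 20 = 20 distinct.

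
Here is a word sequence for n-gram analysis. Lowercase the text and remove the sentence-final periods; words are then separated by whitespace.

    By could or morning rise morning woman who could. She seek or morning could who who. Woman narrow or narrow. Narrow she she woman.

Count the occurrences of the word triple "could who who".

1

Scanning the 22 overlapping trigram windows for "could who who":
  position 14–16: could who who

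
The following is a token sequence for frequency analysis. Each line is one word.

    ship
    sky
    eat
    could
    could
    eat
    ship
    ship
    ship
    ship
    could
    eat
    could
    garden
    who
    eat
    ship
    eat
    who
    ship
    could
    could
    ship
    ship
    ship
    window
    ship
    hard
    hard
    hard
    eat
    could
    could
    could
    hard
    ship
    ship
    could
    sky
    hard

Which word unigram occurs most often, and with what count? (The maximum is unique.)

Unigram frequencies (highest first):
  ship: 13
  could: 10
  eat: 6
  hard: 5
  sky: 2
  who: 2
  … (2 more, each ≤ 1)

"ship", 13 times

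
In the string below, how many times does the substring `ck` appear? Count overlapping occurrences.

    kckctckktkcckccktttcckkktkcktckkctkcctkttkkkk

7

Sliding a length-2 window over the 45 characters (44 positions):
  position 2–3: ck
  position 6–7: ck
  position 12–13: ck
  position 15–16: ck
  position 21–22: ck
  position 27–28: ck
  position 30–31: ck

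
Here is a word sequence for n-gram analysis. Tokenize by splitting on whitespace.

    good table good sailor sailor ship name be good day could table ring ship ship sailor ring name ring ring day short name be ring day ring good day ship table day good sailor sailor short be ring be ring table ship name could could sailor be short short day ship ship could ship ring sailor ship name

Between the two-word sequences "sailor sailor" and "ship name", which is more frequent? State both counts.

"sailor sailor": 2 occurrences
"ship name": 3 occurrences

"ship name" (3 vs 2)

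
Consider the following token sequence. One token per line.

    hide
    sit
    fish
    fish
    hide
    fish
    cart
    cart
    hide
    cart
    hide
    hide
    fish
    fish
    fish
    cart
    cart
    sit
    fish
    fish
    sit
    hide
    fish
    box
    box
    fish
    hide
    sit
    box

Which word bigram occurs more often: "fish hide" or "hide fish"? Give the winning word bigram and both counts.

"fish hide": 2 occurrences
"hide fish": 3 occurrences

"hide fish" (3 vs 2)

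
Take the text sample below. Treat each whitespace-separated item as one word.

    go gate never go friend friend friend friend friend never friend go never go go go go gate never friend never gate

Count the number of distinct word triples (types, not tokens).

22 tokens → 20 trigram windows in total.
Repeated trigrams (each contributes count−1 duplicates):
  friend friend friend: 3
  go gate never: 2
  go go go: 2
4 duplicate windows → 20 − 4 = 16 distinct.

16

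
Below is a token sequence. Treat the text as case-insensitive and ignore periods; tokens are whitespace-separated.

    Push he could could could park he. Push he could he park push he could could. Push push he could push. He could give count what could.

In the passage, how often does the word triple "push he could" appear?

5

Scanning the 25 overlapping trigram windows for "push he could":
  position 1–3: push he could
  position 8–10: push he could
  position 13–15: push he could
  position 18–20: push he could
  position 21–23: push he could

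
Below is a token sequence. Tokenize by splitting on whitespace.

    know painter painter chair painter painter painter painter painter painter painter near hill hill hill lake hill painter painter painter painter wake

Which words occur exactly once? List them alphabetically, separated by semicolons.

chair; know; lake; near; wake

Unigram counts meeting the condition (exactly once):
  chair: 1
  know: 1
  lake: 1
  near: 1
  wake: 1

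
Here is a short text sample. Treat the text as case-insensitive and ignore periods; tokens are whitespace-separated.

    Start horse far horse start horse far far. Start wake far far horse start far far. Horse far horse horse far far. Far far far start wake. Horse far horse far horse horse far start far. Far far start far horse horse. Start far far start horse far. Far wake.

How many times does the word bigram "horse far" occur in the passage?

8

Scanning the 49 overlapping bigram windows for "horse far":
  position 2–3: horse far
  position 6–7: horse far
  position 17–18: horse far
  position 20–21: horse far
  position 28–29: horse far
  position 30–31: horse far
  position 33–34: horse far
  position 47–48: horse far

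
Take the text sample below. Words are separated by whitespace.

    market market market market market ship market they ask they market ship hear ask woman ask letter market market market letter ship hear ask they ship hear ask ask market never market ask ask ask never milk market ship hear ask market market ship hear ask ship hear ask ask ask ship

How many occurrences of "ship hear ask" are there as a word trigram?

Scanning the 50 overlapping trigram windows for "ship hear ask":
  position 12–14: ship hear ask
  position 22–24: ship hear ask
  position 26–28: ship hear ask
  position 39–41: ship hear ask
  position 44–46: ship hear ask
  position 47–49: ship hear ask

6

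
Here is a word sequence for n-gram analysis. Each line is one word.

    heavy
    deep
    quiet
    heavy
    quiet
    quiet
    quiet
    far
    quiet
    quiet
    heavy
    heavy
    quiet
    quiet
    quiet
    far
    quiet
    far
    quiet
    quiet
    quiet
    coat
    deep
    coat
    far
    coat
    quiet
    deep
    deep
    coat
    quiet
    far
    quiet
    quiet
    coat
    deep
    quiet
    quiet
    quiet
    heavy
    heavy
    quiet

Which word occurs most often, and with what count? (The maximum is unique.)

Unigram frequencies (highest first):
  quiet: 21
  heavy: 6
  deep: 5
  far: 5
  coat: 5

"quiet", 21 times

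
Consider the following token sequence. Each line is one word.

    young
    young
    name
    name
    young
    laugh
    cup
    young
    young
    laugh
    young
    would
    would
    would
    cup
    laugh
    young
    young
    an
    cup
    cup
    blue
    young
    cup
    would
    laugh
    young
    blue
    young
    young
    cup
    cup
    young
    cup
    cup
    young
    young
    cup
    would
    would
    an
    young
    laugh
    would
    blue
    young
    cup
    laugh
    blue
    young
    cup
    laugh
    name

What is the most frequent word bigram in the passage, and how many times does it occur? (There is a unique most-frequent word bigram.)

"young cup", 6 times

Bigram frequencies (highest first):
  young cup: 6
  young young: 5
  blue young: 4
  young laugh: 3
  cup young: 3
  laugh young: 3
  … (21 more, each ≤ 3)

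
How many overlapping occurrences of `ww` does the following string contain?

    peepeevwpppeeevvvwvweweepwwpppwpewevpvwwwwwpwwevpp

Sliding a length-2 window over the 50 characters (49 positions):
  position 26–27: ww
  position 39–40: ww
  position 40–41: ww
  position 41–42: ww
  position 42–43: ww
  position 45–46: ww

6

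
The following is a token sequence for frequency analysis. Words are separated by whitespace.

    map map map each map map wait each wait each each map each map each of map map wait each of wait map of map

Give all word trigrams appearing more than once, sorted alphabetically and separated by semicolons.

each map each; map each map; map map wait; map wait each

Trigram counts meeting the condition (more than once):
  each map each: 2
  map each map: 2
  map map wait: 2
  map wait each: 2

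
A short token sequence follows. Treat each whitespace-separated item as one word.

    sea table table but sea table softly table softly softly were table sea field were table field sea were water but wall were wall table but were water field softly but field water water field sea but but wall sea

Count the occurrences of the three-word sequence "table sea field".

1

Scanning the 38 overlapping trigram windows for "table sea field":
  position 12–14: table sea field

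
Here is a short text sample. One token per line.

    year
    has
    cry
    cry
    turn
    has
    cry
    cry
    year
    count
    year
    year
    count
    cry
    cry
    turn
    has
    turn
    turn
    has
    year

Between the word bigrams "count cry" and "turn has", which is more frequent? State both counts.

"turn has" (3 vs 1)

"count cry": 1 occurrence
"turn has": 3 occurrences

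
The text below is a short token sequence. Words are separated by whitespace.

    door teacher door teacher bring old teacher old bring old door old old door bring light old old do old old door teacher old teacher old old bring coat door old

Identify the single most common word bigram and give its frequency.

Bigram frequencies (highest first):
  old old: 4
  door teacher: 3
  teacher old: 3
  old door: 3
  bring old: 2
  old teacher: 2
  … (11 more, each ≤ 2)

"old old", 4 times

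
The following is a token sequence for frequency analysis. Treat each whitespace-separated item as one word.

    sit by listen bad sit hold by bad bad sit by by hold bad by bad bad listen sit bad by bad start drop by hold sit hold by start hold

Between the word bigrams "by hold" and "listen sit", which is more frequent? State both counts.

"by hold" (2 vs 1)

"by hold": 2 occurrences
"listen sit": 1 occurrence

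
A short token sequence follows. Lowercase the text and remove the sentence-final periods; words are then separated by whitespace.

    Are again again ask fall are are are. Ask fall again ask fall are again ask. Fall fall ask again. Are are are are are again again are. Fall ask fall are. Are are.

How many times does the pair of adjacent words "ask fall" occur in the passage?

5

Scanning the 33 overlapping bigram windows for "ask fall":
  position 4–5: ask fall
  position 9–10: ask fall
  position 12–13: ask fall
  position 16–17: ask fall
  position 30–31: ask fall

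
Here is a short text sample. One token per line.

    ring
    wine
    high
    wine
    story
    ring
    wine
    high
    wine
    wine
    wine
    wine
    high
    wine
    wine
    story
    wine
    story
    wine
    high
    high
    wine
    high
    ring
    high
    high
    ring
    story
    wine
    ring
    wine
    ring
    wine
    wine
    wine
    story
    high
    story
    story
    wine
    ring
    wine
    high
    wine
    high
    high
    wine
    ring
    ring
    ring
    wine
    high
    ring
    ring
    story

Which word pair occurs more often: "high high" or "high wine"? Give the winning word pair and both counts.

"high high": 3 occurrences
"high wine": 6 occurrences

"high wine" (6 vs 3)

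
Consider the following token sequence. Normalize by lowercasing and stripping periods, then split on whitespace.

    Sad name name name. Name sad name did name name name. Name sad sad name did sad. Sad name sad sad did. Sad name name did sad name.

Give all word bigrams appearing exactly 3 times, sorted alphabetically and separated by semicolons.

Bigram counts meeting the condition (exactly 3 times):
  did sad: 3
  name did: 3
  name sad: 3
  sad sad: 3

did sad; name did; name sad; sad sad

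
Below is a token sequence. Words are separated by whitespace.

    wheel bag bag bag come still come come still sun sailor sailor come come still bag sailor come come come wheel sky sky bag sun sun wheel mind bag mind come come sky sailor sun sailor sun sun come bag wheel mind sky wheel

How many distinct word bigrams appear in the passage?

31

44 tokens → 43 bigram windows in total.
Repeated bigrams (each contributes count−1 duplicates):
  come come: 5
  come still: 3
  bag bag: 2
  sailor come: 2
  sailor sun: 2
  sun sailor: 2
  sun sun: 2
  wheel mind: 2
12 duplicate windows → 43 − 12 = 31 distinct.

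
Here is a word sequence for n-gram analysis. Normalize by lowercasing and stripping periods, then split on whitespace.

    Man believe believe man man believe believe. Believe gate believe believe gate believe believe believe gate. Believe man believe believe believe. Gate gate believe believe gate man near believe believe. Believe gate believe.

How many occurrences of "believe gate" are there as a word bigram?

Scanning the 32 overlapping bigram windows for "believe gate":
  position 8–9: believe gate
  position 11–12: believe gate
  position 15–16: believe gate
  position 21–22: believe gate
  position 25–26: believe gate
  position 31–32: believe gate

6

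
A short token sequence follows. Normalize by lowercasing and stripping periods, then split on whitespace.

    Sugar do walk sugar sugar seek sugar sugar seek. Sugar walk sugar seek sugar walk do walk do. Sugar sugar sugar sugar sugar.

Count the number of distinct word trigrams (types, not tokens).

23 tokens → 21 trigram windows in total.
Repeated trigrams (each contributes count−1 duplicates):
  sugar seek sugar: 3
  sugar sugar sugar: 3
  seek sugar walk: 2
  sugar sugar seek: 2
6 duplicate windows → 21 − 6 = 15 distinct.

15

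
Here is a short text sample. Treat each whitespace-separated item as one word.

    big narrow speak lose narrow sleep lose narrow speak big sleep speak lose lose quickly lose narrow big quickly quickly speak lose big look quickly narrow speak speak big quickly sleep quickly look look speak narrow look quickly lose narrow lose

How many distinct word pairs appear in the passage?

29

41 tokens → 40 bigram windows in total.
Repeated bigrams (each contributes count−1 duplicates):
  lose narrow: 4
  narrow speak: 3
  speak lose: 3
  big quickly: 2
  look quickly: 2
  quickly lose: 2
  speak big: 2
11 duplicate windows → 40 − 11 = 29 distinct.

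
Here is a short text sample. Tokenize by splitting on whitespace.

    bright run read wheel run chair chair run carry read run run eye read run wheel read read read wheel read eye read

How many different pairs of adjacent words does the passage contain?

23 tokens → 22 bigram windows in total.
Repeated bigrams (each contributes count−1 duplicates):
  eye read: 2
  read read: 2
  read run: 2
  read wheel: 2
  wheel read: 2
5 duplicate windows → 22 − 5 = 17 distinct.

17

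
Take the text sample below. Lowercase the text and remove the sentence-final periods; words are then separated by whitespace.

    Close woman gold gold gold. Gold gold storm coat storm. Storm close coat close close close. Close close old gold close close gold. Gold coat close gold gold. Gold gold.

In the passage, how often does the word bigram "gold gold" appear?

Scanning the 29 overlapping bigram windows for "gold gold":
  position 3–4: gold gold
  position 4–5: gold gold
  position 5–6: gold gold
  position 6–7: gold gold
  position 23–24: gold gold
  position 27–28: gold gold
  position 28–29: gold gold
  position 29–30: gold gold

8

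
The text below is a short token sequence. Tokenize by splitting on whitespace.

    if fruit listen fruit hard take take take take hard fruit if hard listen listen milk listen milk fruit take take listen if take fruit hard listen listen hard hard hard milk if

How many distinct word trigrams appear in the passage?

33 tokens → 31 trigram windows in total.
Repeated trigrams (each contributes count−1 duplicates):
  hard listen listen: 2
  take take take: 2
2 duplicate windows → 31 − 2 = 29 distinct.

29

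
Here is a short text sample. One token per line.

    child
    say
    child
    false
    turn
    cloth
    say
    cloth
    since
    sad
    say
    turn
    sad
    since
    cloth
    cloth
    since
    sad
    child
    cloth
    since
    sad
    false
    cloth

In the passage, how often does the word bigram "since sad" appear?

Scanning the 23 overlapping bigram windows for "since sad":
  position 9–10: since sad
  position 17–18: since sad
  position 21–22: since sad

3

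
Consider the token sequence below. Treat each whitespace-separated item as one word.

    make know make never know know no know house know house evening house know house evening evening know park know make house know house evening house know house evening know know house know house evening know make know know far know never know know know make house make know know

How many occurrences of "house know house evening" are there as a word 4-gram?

5

Scanning the 47 overlapping 4-gram windows for "house know house evening":
  position 9–12: house know house evening
  position 13–16: house know house evening
  position 22–25: house know house evening
  position 26–29: house know house evening
  position 32–35: house know house evening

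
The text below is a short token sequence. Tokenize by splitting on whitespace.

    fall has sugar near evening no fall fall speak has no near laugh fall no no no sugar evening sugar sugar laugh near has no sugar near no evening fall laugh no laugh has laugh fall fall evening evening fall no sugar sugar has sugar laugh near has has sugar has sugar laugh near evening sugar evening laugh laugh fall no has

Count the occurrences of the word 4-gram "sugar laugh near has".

2

Scanning the 59 overlapping 4-gram windows for "sugar laugh near has":
  position 21–24: sugar laugh near has
  position 45–48: sugar laugh near has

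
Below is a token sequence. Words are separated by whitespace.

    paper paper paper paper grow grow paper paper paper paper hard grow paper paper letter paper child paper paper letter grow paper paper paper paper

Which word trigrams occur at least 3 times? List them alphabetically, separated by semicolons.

grow paper paper; paper paper paper

Trigram counts meeting the condition (at least 3 times):
  grow paper paper: 3
  paper paper paper: 6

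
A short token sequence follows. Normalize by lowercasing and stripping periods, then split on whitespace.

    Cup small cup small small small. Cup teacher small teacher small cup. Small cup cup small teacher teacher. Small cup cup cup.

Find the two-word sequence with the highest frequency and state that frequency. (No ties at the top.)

"small cup", 5 times

Bigram frequencies (highest first):
  small cup: 5
  cup small: 4
  teacher small: 3
  cup cup: 3
  small small: 2
  small teacher: 2
  … (2 more, each ≤ 1)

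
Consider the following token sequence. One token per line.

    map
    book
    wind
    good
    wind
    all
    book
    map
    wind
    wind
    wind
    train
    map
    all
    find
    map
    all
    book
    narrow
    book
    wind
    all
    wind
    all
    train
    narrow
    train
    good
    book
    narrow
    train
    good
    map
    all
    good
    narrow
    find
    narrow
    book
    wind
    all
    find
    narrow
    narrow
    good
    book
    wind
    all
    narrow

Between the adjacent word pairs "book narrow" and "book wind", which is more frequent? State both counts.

"book wind" (4 vs 2)

"book narrow": 2 occurrences
"book wind": 4 occurrences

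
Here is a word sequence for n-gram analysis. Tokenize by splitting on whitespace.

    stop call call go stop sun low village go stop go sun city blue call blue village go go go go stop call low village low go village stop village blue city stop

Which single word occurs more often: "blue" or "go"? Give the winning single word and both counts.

"blue": 3 occurrences
"go": 8 occurrences

"go" (8 vs 3)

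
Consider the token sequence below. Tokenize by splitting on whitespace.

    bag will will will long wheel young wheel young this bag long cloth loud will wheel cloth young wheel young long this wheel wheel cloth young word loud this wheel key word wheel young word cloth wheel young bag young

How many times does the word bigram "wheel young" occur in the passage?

5

Scanning the 39 overlapping bigram windows for "wheel young":
  position 6–7: wheel young
  position 8–9: wheel young
  position 19–20: wheel young
  position 33–34: wheel young
  position 37–38: wheel young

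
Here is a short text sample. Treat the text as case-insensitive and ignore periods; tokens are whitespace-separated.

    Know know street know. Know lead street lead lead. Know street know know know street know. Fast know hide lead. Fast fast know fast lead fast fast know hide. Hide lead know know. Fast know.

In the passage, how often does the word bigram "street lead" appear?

1

Scanning the 34 overlapping bigram windows for "street lead":
  position 7–8: street lead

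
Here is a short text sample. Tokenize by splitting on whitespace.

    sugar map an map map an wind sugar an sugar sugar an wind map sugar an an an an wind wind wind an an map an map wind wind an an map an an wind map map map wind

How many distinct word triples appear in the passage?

29

39 tokens → 37 trigram windows in total.
Repeated trigrams (each contributes count−1 duplicates):
  an an an: 2
  an an map: 2
  an an wind: 2
  an map an: 2
  an wind map: 2
  map an map: 2
  wind an an: 2
  wind wind an: 2
8 duplicate windows → 37 − 8 = 29 distinct.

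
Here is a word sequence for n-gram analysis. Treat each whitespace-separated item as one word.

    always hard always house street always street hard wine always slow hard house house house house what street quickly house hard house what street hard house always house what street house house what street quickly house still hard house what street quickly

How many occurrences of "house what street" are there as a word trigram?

Scanning the 40 overlapping trigram windows for "house what street":
  position 16–18: house what street
  position 22–24: house what street
  position 28–30: house what street
  position 32–34: house what street
  position 39–41: house what street

5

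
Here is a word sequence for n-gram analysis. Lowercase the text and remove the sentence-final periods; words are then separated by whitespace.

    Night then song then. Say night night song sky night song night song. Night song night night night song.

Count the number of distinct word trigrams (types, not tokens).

13

19 tokens → 17 trigram windows in total.
Repeated trigrams (each contributes count−1 duplicates):
  night song night: 3
  night night song: 2
  song night song: 2
4 duplicate windows → 17 − 4 = 13 distinct.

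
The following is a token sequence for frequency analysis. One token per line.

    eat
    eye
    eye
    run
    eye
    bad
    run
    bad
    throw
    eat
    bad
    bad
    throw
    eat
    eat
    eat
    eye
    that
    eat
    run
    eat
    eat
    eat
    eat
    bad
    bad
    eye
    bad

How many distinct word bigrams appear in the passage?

17

28 tokens → 27 bigram windows in total.
Repeated bigrams (each contributes count−1 duplicates):
  eat eat: 5
  bad bad: 2
  bad throw: 2
  eat bad: 2
  eat eye: 2
  eye bad: 2
  throw eat: 2
10 duplicate windows → 27 − 10 = 17 distinct.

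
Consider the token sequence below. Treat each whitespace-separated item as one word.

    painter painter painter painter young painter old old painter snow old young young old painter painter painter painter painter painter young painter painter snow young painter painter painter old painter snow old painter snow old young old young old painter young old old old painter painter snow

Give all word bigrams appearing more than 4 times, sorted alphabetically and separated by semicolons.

old painter; painter painter; painter snow

Bigram counts meeting the condition (more than 4 times):
  old painter: 6
  painter painter: 12
  painter snow: 5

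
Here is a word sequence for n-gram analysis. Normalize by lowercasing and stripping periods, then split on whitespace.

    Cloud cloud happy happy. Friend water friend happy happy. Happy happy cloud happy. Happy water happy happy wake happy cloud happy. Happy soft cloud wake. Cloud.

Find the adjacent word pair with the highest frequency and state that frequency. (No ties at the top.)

Bigram frequencies (highest first):
  happy happy: 7
  cloud happy: 3
  happy cloud: 2
  cloud cloud: 1
  happy friend: 1
  friend water: 1
  … (10 more, each ≤ 1)

"happy happy", 7 times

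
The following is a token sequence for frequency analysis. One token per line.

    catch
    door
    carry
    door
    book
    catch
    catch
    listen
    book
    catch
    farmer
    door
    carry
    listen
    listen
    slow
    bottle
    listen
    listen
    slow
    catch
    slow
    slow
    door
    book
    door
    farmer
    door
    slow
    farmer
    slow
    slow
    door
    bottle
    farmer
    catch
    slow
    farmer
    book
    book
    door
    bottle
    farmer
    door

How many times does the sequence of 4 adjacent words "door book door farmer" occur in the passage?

Scanning the 41 overlapping 4-gram windows for "door book door farmer":
  position 24–27: door book door farmer

1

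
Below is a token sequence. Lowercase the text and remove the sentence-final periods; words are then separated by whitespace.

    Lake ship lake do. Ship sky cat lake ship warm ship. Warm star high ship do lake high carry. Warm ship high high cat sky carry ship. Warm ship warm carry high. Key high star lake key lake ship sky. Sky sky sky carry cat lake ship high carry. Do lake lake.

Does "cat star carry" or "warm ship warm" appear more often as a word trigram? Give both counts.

"warm ship warm" (2 vs 0)

"cat star carry": 0 occurrences
"warm ship warm": 2 occurrences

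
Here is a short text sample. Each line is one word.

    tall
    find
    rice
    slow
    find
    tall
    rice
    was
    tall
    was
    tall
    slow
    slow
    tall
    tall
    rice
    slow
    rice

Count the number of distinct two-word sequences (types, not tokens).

18 tokens → 17 bigram windows in total.
Repeated bigrams (each contributes count−1 duplicates):
  rice slow: 2
  tall rice: 2
  was tall: 2
3 duplicate windows → 17 − 3 = 14 distinct.

14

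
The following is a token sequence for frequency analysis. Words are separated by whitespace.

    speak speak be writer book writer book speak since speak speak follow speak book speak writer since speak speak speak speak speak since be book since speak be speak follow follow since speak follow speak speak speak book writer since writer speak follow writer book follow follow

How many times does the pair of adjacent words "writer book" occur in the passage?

Scanning the 46 overlapping bigram windows for "writer book":
  position 4–5: writer book
  position 6–7: writer book
  position 44–45: writer book

3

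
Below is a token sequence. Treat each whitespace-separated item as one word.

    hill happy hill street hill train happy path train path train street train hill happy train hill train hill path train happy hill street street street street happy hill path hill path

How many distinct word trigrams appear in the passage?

32 tokens → 30 trigram windows in total.
Repeated trigrams (each contributes count−1 duplicates):
  happy hill street: 2
  street street street: 2
2 duplicate windows → 30 − 2 = 28 distinct.

28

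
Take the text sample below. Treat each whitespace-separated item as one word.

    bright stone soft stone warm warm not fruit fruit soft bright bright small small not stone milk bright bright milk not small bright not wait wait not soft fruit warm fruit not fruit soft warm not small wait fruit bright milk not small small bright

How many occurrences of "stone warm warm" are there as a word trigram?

1

Scanning the 43 overlapping trigram windows for "stone warm warm":
  position 4–6: stone warm warm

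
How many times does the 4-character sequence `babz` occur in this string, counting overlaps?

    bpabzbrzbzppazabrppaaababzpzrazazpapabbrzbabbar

Sliding a length-4 window over the 47 characters (44 positions):
  position 23–26: babz

1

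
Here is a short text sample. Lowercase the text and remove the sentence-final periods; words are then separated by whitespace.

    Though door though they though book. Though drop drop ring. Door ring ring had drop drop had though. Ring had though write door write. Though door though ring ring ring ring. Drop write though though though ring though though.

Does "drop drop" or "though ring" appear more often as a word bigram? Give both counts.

"drop drop": 2 occurrences
"though ring": 3 occurrences

"though ring" (3 vs 2)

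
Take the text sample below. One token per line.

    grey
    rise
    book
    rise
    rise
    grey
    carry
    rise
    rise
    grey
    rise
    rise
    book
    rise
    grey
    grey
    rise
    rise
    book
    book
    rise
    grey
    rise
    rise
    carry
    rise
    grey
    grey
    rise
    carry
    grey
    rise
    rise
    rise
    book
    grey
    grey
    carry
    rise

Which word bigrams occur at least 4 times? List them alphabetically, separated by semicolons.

Bigram counts meeting the condition (at least 4 times):
  grey rise: 6
  rise book: 4
  rise grey: 5
  rise rise: 7

grey rise; rise book; rise grey; rise rise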